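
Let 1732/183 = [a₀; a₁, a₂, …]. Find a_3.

1

1732 = 9·183 + 85   →  a_0 = 9
183 = 2·85 + 13   →  a_1 = 2
85 = 6·13 + 7   →  a_2 = 6
13 = 1·7 + 6   →  a_3 = 1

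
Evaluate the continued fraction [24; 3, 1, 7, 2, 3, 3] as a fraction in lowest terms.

Using pₖ = aₖpₖ₋₁ + pₖ₋₂ and qₖ = aₖqₖ₋₁ + qₖ₋₂:
  k=0: a=24, p=24, q=1
  k=1: a=3, p=73, q=3
  k=2: a=1, p=97, q=4
  k=3: a=7, p=752, q=31
  k=4: a=2, p=1601, q=66
  k=5: a=3, p=5555, q=229
  k=6: a=3, p=18266, q=753

18266/753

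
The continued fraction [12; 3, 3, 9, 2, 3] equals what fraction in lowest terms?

Fold from the inside: start with 3/1.
  2 + 1/3 = 7/3
  9 + 3/7 = 66/7
  3 + 7/66 = 205/66
  3 + 66/205 = 681/205
  12 + 205/681 = 8377/681

8377/681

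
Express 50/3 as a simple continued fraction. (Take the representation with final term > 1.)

50 = 16×3 + 2
3 = 1×2 + 1
2 = 2×1 + 0  (stop)
So 50/3 = [16; 1, 2].

[16; 1, 2]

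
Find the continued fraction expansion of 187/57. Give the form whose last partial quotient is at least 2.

187 = 3*57 + 16
57 = 3*16 + 9
16 = 1*9 + 7
9 = 1*7 + 2
7 = 3*2 + 1
2 = 2*1 + 0  (stop)
So 187/57 = [3; 3, 1, 1, 3, 2].

[3; 3, 1, 1, 3, 2]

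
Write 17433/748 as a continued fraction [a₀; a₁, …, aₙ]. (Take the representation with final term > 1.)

[23; 3, 3, 1, 3, 15]

17433 = 23×748 + 229
748 = 3×229 + 61
229 = 3×61 + 46
61 = 1×46 + 15
46 = 3×15 + 1
15 = 15×1 + 0  (stop)
So 17433/748 = [23; 3, 3, 1, 3, 15].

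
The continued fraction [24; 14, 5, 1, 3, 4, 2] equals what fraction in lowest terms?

74715/3104

Using pₖ = aₖpₖ₋₁ + pₖ₋₂ and qₖ = aₖqₖ₋₁ + qₖ₋₂:
  k=0: a=24, p=24, q=1
  k=1: a=14, p=337, q=14
  k=2: a=5, p=1709, q=71
  k=3: a=1, p=2046, q=85
  k=4: a=3, p=7847, q=326
  k=5: a=4, p=33434, q=1389
  k=6: a=2, p=74715, q=3104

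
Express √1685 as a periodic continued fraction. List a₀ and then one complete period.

[41; 20, 1, 1, 20, 82]

a₀ = ⌊√1685⌋ = 41.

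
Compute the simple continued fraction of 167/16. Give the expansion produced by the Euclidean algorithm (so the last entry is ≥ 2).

167 = 10*16 + 7
16 = 2*7 + 2
7 = 3*2 + 1
2 = 2*1 + 0  (stop)
So 167/16 = [10; 2, 3, 2].

[10; 2, 3, 2]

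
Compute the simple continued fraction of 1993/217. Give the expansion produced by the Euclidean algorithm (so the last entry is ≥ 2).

1993 = 9·217 + 40
217 = 5·40 + 17
40 = 2·17 + 6
17 = 2·6 + 5
6 = 1·5 + 1
5 = 5·1 + 0  (stop)
So 1993/217 = [9; 5, 2, 2, 1, 5].

[9; 5, 2, 2, 1, 5]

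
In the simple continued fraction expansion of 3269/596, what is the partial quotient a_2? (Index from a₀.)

3269 = 5·596 + 289   →  a_0 = 5
596 = 2·289 + 18   →  a_1 = 2
289 = 16·18 + 1   →  a_2 = 16

16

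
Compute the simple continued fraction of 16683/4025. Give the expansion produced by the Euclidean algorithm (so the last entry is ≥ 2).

[4; 6, 1, 9, 2, 2, 3, 3]

16683 = 4×4025 + 583
4025 = 6×583 + 527
583 = 1×527 + 56
527 = 9×56 + 23
56 = 2×23 + 10
23 = 2×10 + 3
10 = 3×3 + 1
3 = 3×1 + 0  (stop)
So 16683/4025 = [4; 6, 1, 9, 2, 2, 3, 3].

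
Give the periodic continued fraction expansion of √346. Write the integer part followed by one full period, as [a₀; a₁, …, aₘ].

[18; 1, 1, 1, 1, 36]

a₀ = ⌊√346⌋ = 18.
With m₀=0, d₀=1 and mₖ₊₁ = dₖaₖ − mₖ, dₖ₊₁ = (n − mₖ₊₁²)/dₖ, aₖ₊₁ = ⌊(a₀+mₖ₊₁)/dₖ₊₁⌋:
  k=1: m=18, d=22, a=1
  k=2: m=4, d=15, a=1
  k=3: m=11, d=15, a=1
  k=4: m=4, d=22, a=1
  k=5: m=18, d=1, a=36
d=1 and a=2a₀=36 at k=5, so the next step gives (m, d) = (18, 22) again — its k=1 value — and the period has length 5.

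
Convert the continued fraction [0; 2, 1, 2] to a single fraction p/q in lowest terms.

3/8

Using pₖ = aₖpₖ₋₁ + pₖ₋₂ and qₖ = aₖqₖ₋₁ + qₖ₋₂:
  k=0: a=0, p=0, q=1
  k=1: a=2, p=1, q=2
  k=2: a=1, p=1, q=3
  k=3: a=2, p=3, q=8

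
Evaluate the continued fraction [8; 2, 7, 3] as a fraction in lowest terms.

Fold from the inside: start with 3/1.
  7 + 1/3 = 22/3
  2 + 3/22 = 47/22
  8 + 22/47 = 398/47

398/47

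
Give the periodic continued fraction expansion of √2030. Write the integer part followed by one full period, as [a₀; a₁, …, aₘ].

[45; 18, 90]

a₀ = ⌊√2030⌋ = 45.
With m₀=0, d₀=1 and mₖ₊₁ = dₖaₖ − mₖ, dₖ₊₁ = (n − mₖ₊₁²)/dₖ, aₖ₊₁ = ⌊(a₀+mₖ₊₁)/dₖ₊₁⌋:
  k=1: m=45, d=5, a=18
  k=2: m=45, d=1, a=90
d=1 and a=2a₀=90 at k=2, so the next step gives (m, d) = (45, 5) again — its k=1 value — and the period has length 2.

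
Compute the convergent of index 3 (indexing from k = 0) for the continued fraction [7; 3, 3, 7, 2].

533/73

Using pₖ = aₖpₖ₋₁ + pₖ₋₂, qₖ = aₖqₖ₋₁ + qₖ₋₂ (with p₋₁=1, p₋₂=0, q₋₁=0, q₋₂=1):
  k=0: a=7, p=7, q=1
  k=1: a=3, p=22, q=3
  k=2: a=3, p=73, q=10
  k=3: a=7, p=533, q=73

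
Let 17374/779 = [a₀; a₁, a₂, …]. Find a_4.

17374 = 22·779 + 236   →  a_0 = 22
779 = 3·236 + 71   →  a_1 = 3
236 = 3·71 + 23   →  a_2 = 3
71 = 3·23 + 2   →  a_3 = 3
23 = 11·2 + 1   →  a_4 = 11

11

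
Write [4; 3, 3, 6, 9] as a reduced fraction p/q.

Using pₖ = aₖpₖ₋₁ + pₖ₋₂ and qₖ = aₖqₖ₋₁ + qₖ₋₂:
  k=0: a=4, p=4, q=1
  k=1: a=3, p=13, q=3
  k=2: a=3, p=43, q=10
  k=3: a=6, p=271, q=63
  k=4: a=9, p=2482, q=577

2482/577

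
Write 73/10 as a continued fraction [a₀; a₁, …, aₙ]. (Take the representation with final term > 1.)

73 = 7*10 + 3
10 = 3*3 + 1
3 = 3*1 + 0  (stop)
So 73/10 = [7; 3, 3].

[7; 3, 3]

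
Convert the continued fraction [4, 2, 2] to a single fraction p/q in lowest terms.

Fold from the inside: start with 2/1.
  2 + 1/2 = 5/2
  4 + 2/5 = 22/5

22/5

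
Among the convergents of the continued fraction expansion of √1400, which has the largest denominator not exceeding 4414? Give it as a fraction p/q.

√1400 = [37; 2, 2, 2, 74, …] (period length 4).
Convergents:
  p_0/q_0 = 37/1
  p_1/q_1 = 75/2
  p_2/q_2 = 187/5
  p_3/q_3 = 449/12
  p_4/q_4 = 33413/893
  p_5/q_5 = 67275/1798
  p_6/q_6 = 167963/4489
q_5 = 1798 ≤ 4414 < 4489 = q_6, so the answer is 67275/1798.

67275/1798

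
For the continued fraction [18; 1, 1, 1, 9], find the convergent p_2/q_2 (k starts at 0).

Using pₖ = aₖpₖ₋₁ + pₖ₋₂, qₖ = aₖqₖ₋₁ + qₖ₋₂ (with p₋₁=1, p₋₂=0, q₋₁=0, q₋₂=1):
  k=0: a=18, p=18, q=1
  k=1: a=1, p=19, q=1
  k=2: a=1, p=37, q=2

37/2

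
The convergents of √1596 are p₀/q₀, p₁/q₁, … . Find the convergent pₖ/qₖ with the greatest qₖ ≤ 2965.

63880/1599

√1596 = [39; 1, 18, 1, 78, …] (period length 4).
Convergents:
  p_0/q_0 = 39/1
  p_1/q_1 = 40/1
  p_2/q_2 = 759/19
  p_3/q_3 = 799/20
  p_4/q_4 = 63081/1579
  p_5/q_5 = 63880/1599
  p_6/q_6 = 1212921/30361
q_5 = 1599 ≤ 2965 < 30361 = q_6, so the answer is 63880/1599.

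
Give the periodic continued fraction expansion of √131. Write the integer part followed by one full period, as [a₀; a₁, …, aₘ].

[11; 2, 4, 11, 4, 2, 22]

a₀ = ⌊√131⌋ = 11.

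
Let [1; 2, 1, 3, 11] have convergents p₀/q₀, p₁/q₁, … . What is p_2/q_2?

4/3

Using pₖ = aₖpₖ₋₁ + pₖ₋₂, qₖ = aₖqₖ₋₁ + qₖ₋₂ (with p₋₁=1, p₋₂=0, q₋₁=0, q₋₂=1):
  k=0: a=1, p=1, q=1
  k=1: a=2, p=3, q=2
  k=2: a=1, p=4, q=3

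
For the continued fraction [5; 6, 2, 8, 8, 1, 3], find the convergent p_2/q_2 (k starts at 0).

67/13

Using pₖ = aₖpₖ₋₁ + pₖ₋₂, qₖ = aₖqₖ₋₁ + qₖ₋₂ (with p₋₁=1, p₋₂=0, q₋₁=0, q₋₂=1):
  k=0: a=5, p=5, q=1
  k=1: a=6, p=31, q=6
  k=2: a=2, p=67, q=13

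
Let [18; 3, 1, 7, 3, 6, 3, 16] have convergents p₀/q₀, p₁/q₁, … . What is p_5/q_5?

11192/613

Using pₖ = aₖpₖ₋₁ + pₖ₋₂, qₖ = aₖqₖ₋₁ + qₖ₋₂ (with p₋₁=1, p₋₂=0, q₋₁=0, q₋₂=1):
  k=0: a=18, p=18, q=1
  k=1: a=3, p=55, q=3
  k=2: a=1, p=73, q=4
  k=3: a=7, p=566, q=31
  k=4: a=3, p=1771, q=97
  k=5: a=6, p=11192, q=613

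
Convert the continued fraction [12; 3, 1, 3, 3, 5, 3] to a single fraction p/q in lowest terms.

10168/829

Using pₖ = aₖpₖ₋₁ + pₖ₋₂ and qₖ = aₖqₖ₋₁ + qₖ₋₂:
  k=0: a=12, p=12, q=1
  k=1: a=3, p=37, q=3
  k=2: a=1, p=49, q=4
  k=3: a=3, p=184, q=15
  k=4: a=3, p=601, q=49
  k=5: a=5, p=3189, q=260
  k=6: a=3, p=10168, q=829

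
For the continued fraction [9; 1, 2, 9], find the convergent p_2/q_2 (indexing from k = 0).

29/3

Using pₖ = aₖpₖ₋₁ + pₖ₋₂, qₖ = aₖqₖ₋₁ + qₖ₋₂ (with p₋₁=1, p₋₂=0, q₋₁=0, q₋₂=1):
  k=0: a=9, p=9, q=1
  k=1: a=1, p=10, q=1
  k=2: a=2, p=29, q=3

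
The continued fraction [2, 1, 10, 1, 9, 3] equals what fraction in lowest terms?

Fold from the inside: start with 3/1.
  9 + 1/3 = 28/3
  1 + 3/28 = 31/28
  10 + 28/31 = 338/31
  1 + 31/338 = 369/338
  2 + 338/369 = 1076/369

1076/369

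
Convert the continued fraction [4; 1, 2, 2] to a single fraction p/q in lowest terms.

Using pₖ = aₖpₖ₋₁ + pₖ₋₂ and qₖ = aₖqₖ₋₁ + qₖ₋₂:
  k=0: a=4, p=4, q=1
  k=1: a=1, p=5, q=1
  k=2: a=2, p=14, q=3
  k=3: a=2, p=33, q=7

33/7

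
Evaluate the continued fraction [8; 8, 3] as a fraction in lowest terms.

203/25

Using pₖ = aₖpₖ₋₁ + pₖ₋₂ and qₖ = aₖqₖ₋₁ + qₖ₋₂:
  k=0: a=8, p=8, q=1
  k=1: a=8, p=65, q=8
  k=2: a=3, p=203, q=25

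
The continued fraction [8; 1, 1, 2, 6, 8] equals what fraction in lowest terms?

2243/261

Fold from the inside: start with 8/1.
  6 + 1/8 = 49/8
  2 + 8/49 = 106/49
  1 + 49/106 = 155/106
  1 + 106/155 = 261/155
  8 + 155/261 = 2243/261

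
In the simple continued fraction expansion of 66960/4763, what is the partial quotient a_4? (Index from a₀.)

1

66960 = 14·4763 + 278   →  a_0 = 14
4763 = 17·278 + 37   →  a_1 = 17
278 = 7·37 + 19   →  a_2 = 7
37 = 1·19 + 18   →  a_3 = 1
19 = 1·18 + 1   →  a_4 = 1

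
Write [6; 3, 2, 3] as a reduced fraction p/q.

151/24

Fold from the inside: start with 3/1.
  2 + 1/3 = 7/3
  3 + 3/7 = 24/7
  6 + 7/24 = 151/24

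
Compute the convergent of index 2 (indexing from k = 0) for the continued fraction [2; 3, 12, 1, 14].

Using pₖ = aₖpₖ₋₁ + pₖ₋₂, qₖ = aₖqₖ₋₁ + qₖ₋₂ (with p₋₁=1, p₋₂=0, q₋₁=0, q₋₂=1):
  k=0: a=2, p=2, q=1
  k=1: a=3, p=7, q=3
  k=2: a=12, p=86, q=37

86/37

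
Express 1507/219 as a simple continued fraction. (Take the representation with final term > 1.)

1507 = 6×219 + 193
219 = 1×193 + 26
193 = 7×26 + 11
26 = 2×11 + 4
11 = 2×4 + 3
4 = 1×3 + 1
3 = 3×1 + 0  (stop)
So 1507/219 = [6; 1, 7, 2, 2, 1, 3].

[6; 1, 7, 2, 2, 1, 3]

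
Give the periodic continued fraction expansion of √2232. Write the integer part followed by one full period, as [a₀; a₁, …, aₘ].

a₀ = ⌊√2232⌋ = 47.
With m₀=0, d₀=1 and mₖ₊₁ = dₖaₖ − mₖ, dₖ₊₁ = (n − mₖ₊₁²)/dₖ, aₖ₊₁ = ⌊(a₀+mₖ₊₁)/dₖ₊₁⌋:
  k=1: m=47, d=23, a=4
  k=2: m=45, d=9, a=10
  k=3: m=45, d=23, a=4
  k=4: m=47, d=1, a=94
d=1 and a=2a₀=94 at k=4, so the next step gives (m, d) = (47, 23) again — its k=1 value — and the period has length 4.

[47; 4, 10, 4, 94]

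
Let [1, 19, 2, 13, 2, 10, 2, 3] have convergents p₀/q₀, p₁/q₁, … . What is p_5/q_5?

Using pₖ = aₖpₖ₋₁ + pₖ₋₂, qₖ = aₖqₖ₋₁ + qₖ₋₂ (with p₋₁=1, p₋₂=0, q₋₁=0, q₋₂=1):
  k=0: a=1, p=1, q=1
  k=1: a=19, p=20, q=19
  k=2: a=2, p=41, q=39
  k=3: a=13, p=553, q=526
  k=4: a=2, p=1147, q=1091
  k=5: a=10, p=12023, q=11436

12023/11436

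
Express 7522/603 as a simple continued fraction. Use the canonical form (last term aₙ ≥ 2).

[12; 2, 9, 4, 2, 3]

7522 = 12*603 + 286
603 = 2*286 + 31
286 = 9*31 + 7
31 = 4*7 + 3
7 = 2*3 + 1
3 = 3*1 + 0  (stop)
So 7522/603 = [12; 2, 9, 4, 2, 3].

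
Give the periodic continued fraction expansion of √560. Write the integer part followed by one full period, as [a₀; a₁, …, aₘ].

[23; 1, 1, 1, 46]

a₀ = ⌊√560⌋ = 23.
With m₀=0, d₀=1 and mₖ₊₁ = dₖaₖ − mₖ, dₖ₊₁ = (n − mₖ₊₁²)/dₖ, aₖ₊₁ = ⌊(a₀+mₖ₊₁)/dₖ₊₁⌋:
  k=1: m=23, d=31, a=1
  k=2: m=8, d=16, a=1
  k=3: m=8, d=31, a=1
  k=4: m=23, d=1, a=46
d=1 and a=2a₀=46 at k=4, so the next step gives (m, d) = (23, 31) again — its k=1 value — and the period has length 4.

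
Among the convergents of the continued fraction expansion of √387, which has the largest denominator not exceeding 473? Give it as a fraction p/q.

√387 = [19; 1, 2, 19, 2, 1, 38, …] (period length 6).
Convergents:
  p_0/q_0 = 19/1
  p_1/q_1 = 20/1
  p_2/q_2 = 59/3
  p_3/q_3 = 1141/58
  p_4/q_4 = 2341/119
  p_5/q_5 = 3482/177
  p_6/q_6 = 134657/6845
q_5 = 177 ≤ 473 < 6845 = q_6, so the answer is 3482/177.

3482/177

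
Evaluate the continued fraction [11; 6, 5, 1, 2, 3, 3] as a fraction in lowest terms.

Fold from the inside: start with 3/1.
  3 + 1/3 = 10/3
  2 + 3/10 = 23/10
  1 + 10/23 = 33/23
  5 + 23/33 = 188/33
  6 + 33/188 = 1161/188
  11 + 188/1161 = 12959/1161

12959/1161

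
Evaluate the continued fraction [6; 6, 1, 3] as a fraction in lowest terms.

166/27

Fold from the inside: start with 3/1.
  1 + 1/3 = 4/3
  6 + 3/4 = 27/4
  6 + 4/27 = 166/27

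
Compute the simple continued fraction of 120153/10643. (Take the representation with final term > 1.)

120153 = 11·10643 + 3080
10643 = 3·3080 + 1403
3080 = 2·1403 + 274
1403 = 5·274 + 33
274 = 8·33 + 10
33 = 3·10 + 3
10 = 3·3 + 1
3 = 3·1 + 0  (stop)
So 120153/10643 = [11; 3, 2, 5, 8, 3, 3, 3].

[11; 3, 2, 5, 8, 3, 3, 3]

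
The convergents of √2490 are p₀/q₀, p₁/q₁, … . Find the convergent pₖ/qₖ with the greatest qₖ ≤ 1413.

49850/999

√2490 = [49; 1, 8, 1, 98, …] (period length 4).
Convergents:
  p_0/q_0 = 49/1
  p_1/q_1 = 50/1
  p_2/q_2 = 449/9
  p_3/q_3 = 499/10
  p_4/q_4 = 49351/989
  p_5/q_5 = 49850/999
  p_6/q_6 = 448151/8981
q_5 = 999 ≤ 1413 < 8981 = q_6, so the answer is 49850/999.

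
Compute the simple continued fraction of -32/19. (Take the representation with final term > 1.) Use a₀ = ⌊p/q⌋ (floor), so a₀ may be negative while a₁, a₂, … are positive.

-32 = -2·19 + 6
19 = 3·6 + 1
6 = 6·1 + 0  (stop)
So -32/19 = [-2; 3, 6].

[-2; 3, 6]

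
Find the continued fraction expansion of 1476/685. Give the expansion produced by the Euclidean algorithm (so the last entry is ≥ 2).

1476 = 2*685 + 106
685 = 6*106 + 49
106 = 2*49 + 8
49 = 6*8 + 1
8 = 8*1 + 0  (stop)
So 1476/685 = [2; 6, 2, 6, 8].

[2; 6, 2, 6, 8]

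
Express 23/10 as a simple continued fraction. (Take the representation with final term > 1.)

23 = 2×10 + 3
10 = 3×3 + 1
3 = 3×1 + 0  (stop)
So 23/10 = [2; 3, 3].

[2; 3, 3]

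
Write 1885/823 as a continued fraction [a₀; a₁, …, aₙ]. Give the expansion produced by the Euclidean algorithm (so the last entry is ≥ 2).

1885 = 2*823 + 239
823 = 3*239 + 106
239 = 2*106 + 27
106 = 3*27 + 25
27 = 1*25 + 2
25 = 12*2 + 1
2 = 2*1 + 0  (stop)
So 1885/823 = [2; 3, 2, 3, 1, 12, 2].

[2; 3, 2, 3, 1, 12, 2]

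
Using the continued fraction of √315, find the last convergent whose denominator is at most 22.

71/4

√315 = [17; 1, 2, 1, 34, …] (period length 4).
Convergents:
  p_0/q_0 = 17/1
  p_1/q_1 = 18/1
  p_2/q_2 = 53/3
  p_3/q_3 = 71/4
  p_4/q_4 = 2467/139
q_3 = 4 ≤ 22 < 139 = q_4, so the answer is 71/4.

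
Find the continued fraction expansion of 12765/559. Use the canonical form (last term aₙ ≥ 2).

[22; 1, 5, 13, 7]

12765 = 22·559 + 467
559 = 1·467 + 92
467 = 5·92 + 7
92 = 13·7 + 1
7 = 7·1 + 0  (stop)
So 12765/559 = [22; 1, 5, 13, 7].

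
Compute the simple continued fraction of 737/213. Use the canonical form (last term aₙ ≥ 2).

737 = 3·213 + 98
213 = 2·98 + 17
98 = 5·17 + 13
17 = 1·13 + 4
13 = 3·4 + 1
4 = 4·1 + 0  (stop)
So 737/213 = [3; 2, 5, 1, 3, 4].

[3; 2, 5, 1, 3, 4]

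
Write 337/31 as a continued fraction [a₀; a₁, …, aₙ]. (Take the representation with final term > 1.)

337 = 10*31 + 27
31 = 1*27 + 4
27 = 6*4 + 3
4 = 1*3 + 1
3 = 3*1 + 0  (stop)
So 337/31 = [10; 1, 6, 1, 3].

[10; 1, 6, 1, 3]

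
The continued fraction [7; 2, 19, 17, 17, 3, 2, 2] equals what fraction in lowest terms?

1468790/196173

Fold from the inside: start with 2/1.
  2 + 1/2 = 5/2
  3 + 2/5 = 17/5
  17 + 5/17 = 294/17
  17 + 17/294 = 5015/294
  19 + 294/5015 = 95579/5015
  2 + 5015/95579 = 196173/95579
  7 + 95579/196173 = 1468790/196173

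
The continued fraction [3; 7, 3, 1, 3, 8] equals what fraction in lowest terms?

2827/901

Using pₖ = aₖpₖ₋₁ + pₖ₋₂ and qₖ = aₖqₖ₋₁ + qₖ₋₂:
  k=0: a=3, p=3, q=1
  k=1: a=7, p=22, q=7
  k=2: a=3, p=69, q=22
  k=3: a=1, p=91, q=29
  k=4: a=3, p=342, q=109
  k=5: a=8, p=2827, q=901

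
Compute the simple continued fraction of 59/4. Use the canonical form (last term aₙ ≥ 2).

[14; 1, 3]

59 = 14×4 + 3
4 = 1×3 + 1
3 = 3×1 + 0  (stop)
So 59/4 = [14; 1, 3].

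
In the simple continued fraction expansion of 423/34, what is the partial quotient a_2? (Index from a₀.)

423 = 12·34 + 15   →  a_0 = 12
34 = 2·15 + 4   →  a_1 = 2
15 = 3·4 + 3   →  a_2 = 3

3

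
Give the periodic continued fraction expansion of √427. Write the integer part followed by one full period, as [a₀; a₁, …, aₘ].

a₀ = ⌊√427⌋ = 20.

[20; 1, 1, 1, 40]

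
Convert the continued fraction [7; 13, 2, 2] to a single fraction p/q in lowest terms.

474/67

Fold from the inside: start with 2/1.
  2 + 1/2 = 5/2
  13 + 2/5 = 67/5
  7 + 5/67 = 474/67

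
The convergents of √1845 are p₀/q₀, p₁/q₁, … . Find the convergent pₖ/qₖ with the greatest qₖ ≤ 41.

√1845 = [42; 1, 20, 2, 20, 1, 84, …] (period length 6).
Convergents:
  p_0/q_0 = 42/1
  p_1/q_1 = 43/1
  p_2/q_2 = 902/21
  p_3/q_3 = 1847/43
q_2 = 21 ≤ 41 < 43 = q_3, so the answer is 902/21.

902/21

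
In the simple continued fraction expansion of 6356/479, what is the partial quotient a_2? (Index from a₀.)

1

6356 = 13·479 + 129   →  a_0 = 13
479 = 3·129 + 92   →  a_1 = 3
129 = 1·92 + 37   →  a_2 = 1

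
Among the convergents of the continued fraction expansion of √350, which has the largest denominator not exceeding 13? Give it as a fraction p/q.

√350 = [18; 1, 2, 2, 2, 1, 36, …] (period length 6).
Convergents:
  p_0/q_0 = 18/1
  p_1/q_1 = 19/1
  p_2/q_2 = 56/3
  p_3/q_3 = 131/7
  p_4/q_4 = 318/17
q_3 = 7 ≤ 13 < 17 = q_4, so the answer is 131/7.

131/7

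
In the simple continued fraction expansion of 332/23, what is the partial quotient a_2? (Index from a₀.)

3

332 = 14·23 + 10   →  a_0 = 14
23 = 2·10 + 3   →  a_1 = 2
10 = 3·3 + 1   →  a_2 = 3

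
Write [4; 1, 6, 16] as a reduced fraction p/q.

Fold from the inside: start with 16/1.
  6 + 1/16 = 97/16
  1 + 16/97 = 113/97
  4 + 97/113 = 549/113

549/113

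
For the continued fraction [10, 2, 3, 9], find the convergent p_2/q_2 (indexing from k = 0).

73/7

Using pₖ = aₖpₖ₋₁ + pₖ₋₂, qₖ = aₖqₖ₋₁ + qₖ₋₂ (with p₋₁=1, p₋₂=0, q₋₁=0, q₋₂=1):
  k=0: a=10, p=10, q=1
  k=1: a=2, p=21, q=2
  k=2: a=3, p=73, q=7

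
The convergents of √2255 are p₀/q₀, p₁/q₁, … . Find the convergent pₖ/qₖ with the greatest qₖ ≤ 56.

√2255 = [47; 2, 18, 2, 94, …] (period length 4).
Convergents:
  p_0/q_0 = 47/1
  p_1/q_1 = 95/2
  p_2/q_2 = 1757/37
  p_3/q_3 = 3609/76
q_2 = 37 ≤ 56 < 76 = q_3, so the answer is 1757/37.

1757/37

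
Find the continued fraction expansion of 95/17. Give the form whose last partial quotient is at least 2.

[5; 1, 1, 2, 3]

95 = 5×17 + 10
17 = 1×10 + 7
10 = 1×7 + 3
7 = 2×3 + 1
3 = 3×1 + 0  (stop)
So 95/17 = [5; 1, 1, 2, 3].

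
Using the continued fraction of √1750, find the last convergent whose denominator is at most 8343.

126001/3012

√1750 = [41; 1, 4, 1, 82, …] (period length 4).
Convergents:
  p_0/q_0 = 41/1
  p_1/q_1 = 42/1
  p_2/q_2 = 209/5
  p_3/q_3 = 251/6
  p_4/q_4 = 20791/497
  p_5/q_5 = 21042/503
  p_6/q_6 = 104959/2509
  p_7/q_7 = 126001/3012
  p_8/q_8 = 10437041/249493
q_7 = 3012 ≤ 8343 < 249493 = q_8, so the answer is 126001/3012.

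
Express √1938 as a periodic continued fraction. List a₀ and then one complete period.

a₀ = ⌊√1938⌋ = 44.
With m₀=0, d₀=1 and mₖ₊₁ = dₖaₖ − mₖ, dₖ₊₁ = (n − mₖ₊₁²)/dₖ, aₖ₊₁ = ⌊(a₀+mₖ₊₁)/dₖ₊₁⌋:
  k=1: m=44, d=2, a=44
  k=2: m=44, d=1, a=88
d=1 and a=2a₀=88 at k=2, so the next step gives (m, d) = (44, 2) again — its k=1 value — and the period has length 2.

[44; 44, 88]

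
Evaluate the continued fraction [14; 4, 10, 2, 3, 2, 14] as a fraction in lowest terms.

Fold from the inside: start with 14/1.
  2 + 1/14 = 29/14
  3 + 14/29 = 101/29
  2 + 29/101 = 231/101
  10 + 101/231 = 2411/231
  4 + 231/2411 = 9875/2411
  14 + 2411/9875 = 140661/9875

140661/9875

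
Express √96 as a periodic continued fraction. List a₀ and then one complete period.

[9; 1, 3, 1, 18]

a₀ = ⌊√96⌋ = 9.
With m₀=0, d₀=1 and mₖ₊₁ = dₖaₖ − mₖ, dₖ₊₁ = (n − mₖ₊₁²)/dₖ, aₖ₊₁ = ⌊(a₀+mₖ₊₁)/dₖ₊₁⌋:
  k=1: m=9, d=15, a=1
  k=2: m=6, d=4, a=3
  k=3: m=6, d=15, a=1
  k=4: m=9, d=1, a=18
d=1 and a=2a₀=18 at k=4, so the next step gives (m, d) = (9, 15) again — its k=1 value — and the period has length 4.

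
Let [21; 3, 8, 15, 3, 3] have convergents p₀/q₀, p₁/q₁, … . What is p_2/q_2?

Using pₖ = aₖpₖ₋₁ + pₖ₋₂, qₖ = aₖqₖ₋₁ + qₖ₋₂ (with p₋₁=1, p₋₂=0, q₋₁=0, q₋₂=1):
  k=0: a=21, p=21, q=1
  k=1: a=3, p=64, q=3
  k=2: a=8, p=533, q=25

533/25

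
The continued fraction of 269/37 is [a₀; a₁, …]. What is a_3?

2

269 = 7·37 + 10   →  a_0 = 7
37 = 3·10 + 7   →  a_1 = 3
10 = 1·7 + 3   →  a_2 = 1
7 = 2·3 + 1   →  a_3 = 2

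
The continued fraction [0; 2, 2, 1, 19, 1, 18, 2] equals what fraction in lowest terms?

Using pₖ = aₖpₖ₋₁ + pₖ₋₂ and qₖ = aₖqₖ₋₁ + qₖ₋₂:
  k=0: a=0, p=0, q=1
  k=1: a=2, p=1, q=2
  k=2: a=2, p=2, q=5
  k=3: a=1, p=3, q=7
  k=4: a=19, p=59, q=138
  k=5: a=1, p=62, q=145
  k=6: a=18, p=1175, q=2748
  k=7: a=2, p=2412, q=5641

2412/5641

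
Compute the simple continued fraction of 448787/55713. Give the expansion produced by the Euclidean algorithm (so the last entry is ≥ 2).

[8; 18, 14, 12, 1, 7, 2]

448787 = 8·55713 + 3083
55713 = 18·3083 + 219
3083 = 14·219 + 17
219 = 12·17 + 15
17 = 1·15 + 2
15 = 7·2 + 1
2 = 2·1 + 0  (stop)
So 448787/55713 = [8; 18, 14, 12, 1, 7, 2].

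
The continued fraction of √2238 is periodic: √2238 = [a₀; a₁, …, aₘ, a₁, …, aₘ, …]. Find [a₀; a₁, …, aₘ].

[47; 3, 3, 1, 30, 1, 3, 3, 94]

a₀ = ⌊√2238⌋ = 47.
With m₀=0, d₀=1 and mₖ₊₁ = dₖaₖ − mₖ, dₖ₊₁ = (n − mₖ₊₁²)/dₖ, aₖ₊₁ = ⌊(a₀+mₖ₊₁)/dₖ₊₁⌋:
  k=1: m=47, d=29, a=3
  k=2: m=40, d=22, a=3
  k=3: m=26, d=71, a=1
  k=4: m=45, d=3, a=30
  k=5: m=45, d=71, a=1
  k=6: m=26, d=22, a=3
  k=7: m=40, d=29, a=3
  k=8: m=47, d=1, a=94
d=1 and a=2a₀=94 at k=8, so the next step gives (m, d) = (47, 29) again — its k=1 value — and the period has length 8.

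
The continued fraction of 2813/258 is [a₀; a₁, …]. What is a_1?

2813 = 10·258 + 233   →  a_0 = 10
258 = 1·233 + 25   →  a_1 = 1

1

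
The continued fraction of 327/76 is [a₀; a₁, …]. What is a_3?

327 = 4·76 + 23   →  a_0 = 4
76 = 3·23 + 7   →  a_1 = 3
23 = 3·7 + 2   →  a_2 = 3
7 = 3·2 + 1   →  a_3 = 3

3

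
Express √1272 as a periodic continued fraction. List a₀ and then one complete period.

a₀ = ⌊√1272⌋ = 35.
With m₀=0, d₀=1 and mₖ₊₁ = dₖaₖ − mₖ, dₖ₊₁ = (n − mₖ₊₁²)/dₖ, aₖ₊₁ = ⌊(a₀+mₖ₊₁)/dₖ₊₁⌋:
  k=1: m=35, d=47, a=1
  k=2: m=12, d=24, a=1
  k=3: m=12, d=47, a=1
  k=4: m=35, d=1, a=70
d=1 and a=2a₀=70 at k=4, so the next step gives (m, d) = (35, 47) again — its k=1 value — and the period has length 4.

[35; 1, 1, 1, 70]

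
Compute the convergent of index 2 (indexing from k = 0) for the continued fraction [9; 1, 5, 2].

Using pₖ = aₖpₖ₋₁ + pₖ₋₂, qₖ = aₖqₖ₋₁ + qₖ₋₂ (with p₋₁=1, p₋₂=0, q₋₁=0, q₋₂=1):
  k=0: a=9, p=9, q=1
  k=1: a=1, p=10, q=1
  k=2: a=5, p=59, q=6

59/6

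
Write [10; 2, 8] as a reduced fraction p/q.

178/17

Fold from the inside: start with 8/1.
  2 + 1/8 = 17/8
  10 + 8/17 = 178/17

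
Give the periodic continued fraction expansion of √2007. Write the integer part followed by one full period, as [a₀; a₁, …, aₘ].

[44; 1, 3, 1, 88]

a₀ = ⌊√2007⌋ = 44.
With m₀=0, d₀=1 and mₖ₊₁ = dₖaₖ − mₖ, dₖ₊₁ = (n − mₖ₊₁²)/dₖ, aₖ₊₁ = ⌊(a₀+mₖ₊₁)/dₖ₊₁⌋:
  k=1: m=44, d=71, a=1
  k=2: m=27, d=18, a=3
  k=3: m=27, d=71, a=1
  k=4: m=44, d=1, a=88
d=1 and a=2a₀=88 at k=4, so the next step gives (m, d) = (44, 71) again — its k=1 value — and the period has length 4.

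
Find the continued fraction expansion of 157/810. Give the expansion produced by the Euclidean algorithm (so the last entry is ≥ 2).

157 = 0×810 + 157
810 = 5×157 + 25
157 = 6×25 + 7
25 = 3×7 + 4
7 = 1×4 + 3
4 = 1×3 + 1
3 = 3×1 + 0  (stop)
So 157/810 = [0; 5, 6, 3, 1, 1, 3].

[0; 5, 6, 3, 1, 1, 3]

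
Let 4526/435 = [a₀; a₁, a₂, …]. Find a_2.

2

4526 = 10·435 + 176   →  a_0 = 10
435 = 2·176 + 83   →  a_1 = 2
176 = 2·83 + 10   →  a_2 = 2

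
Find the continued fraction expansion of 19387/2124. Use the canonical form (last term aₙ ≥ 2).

19387 = 9*2124 + 271
2124 = 7*271 + 227
271 = 1*227 + 44
227 = 5*44 + 7
44 = 6*7 + 2
7 = 3*2 + 1
2 = 2*1 + 0  (stop)
So 19387/2124 = [9; 7, 1, 5, 6, 3, 2].

[9; 7, 1, 5, 6, 3, 2]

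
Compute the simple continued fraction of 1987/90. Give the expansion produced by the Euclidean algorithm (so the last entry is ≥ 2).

1987 = 22·90 + 7
90 = 12·7 + 6
7 = 1·6 + 1
6 = 6·1 + 0  (stop)
So 1987/90 = [22; 12, 1, 6].

[22; 12, 1, 6]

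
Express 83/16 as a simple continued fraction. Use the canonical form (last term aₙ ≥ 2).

83 = 5*16 + 3
16 = 5*3 + 1
3 = 3*1 + 0  (stop)
So 83/16 = [5; 5, 3].

[5; 5, 3]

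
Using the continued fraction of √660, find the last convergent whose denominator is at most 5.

77/3

√660 = [25; 1, 2, 4, 2, 1, 50, …] (period length 6).
Convergents:
  p_0/q_0 = 25/1
  p_1/q_1 = 26/1
  p_2/q_2 = 77/3
  p_3/q_3 = 334/13
q_2 = 3 ≤ 5 < 13 = q_3, so the answer is 77/3.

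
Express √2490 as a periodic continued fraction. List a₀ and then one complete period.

[49; 1, 8, 1, 98]

a₀ = ⌊√2490⌋ = 49.
With m₀=0, d₀=1 and mₖ₊₁ = dₖaₖ − mₖ, dₖ₊₁ = (n − mₖ₊₁²)/dₖ, aₖ₊₁ = ⌊(a₀+mₖ₊₁)/dₖ₊₁⌋:
  k=1: m=49, d=89, a=1
  k=2: m=40, d=10, a=8
  k=3: m=40, d=89, a=1
  k=4: m=49, d=1, a=98
d=1 and a=2a₀=98 at k=4, so the next step gives (m, d) = (49, 89) again — its k=1 value — and the period has length 4.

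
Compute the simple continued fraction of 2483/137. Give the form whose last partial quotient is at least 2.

[18; 8, 17]

2483 = 18*137 + 17
137 = 8*17 + 1
17 = 17*1 + 0  (stop)
So 2483/137 = [18; 8, 17].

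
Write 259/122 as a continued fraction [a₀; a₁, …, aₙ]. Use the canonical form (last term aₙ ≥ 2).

259 = 2·122 + 15
122 = 8·15 + 2
15 = 7·2 + 1
2 = 2·1 + 0  (stop)
So 259/122 = [2; 8, 7, 2].

[2; 8, 7, 2]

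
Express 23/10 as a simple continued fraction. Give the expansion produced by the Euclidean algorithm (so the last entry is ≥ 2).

[2; 3, 3]

23 = 2·10 + 3
10 = 3·3 + 1
3 = 3·1 + 0  (stop)
So 23/10 = [2; 3, 3].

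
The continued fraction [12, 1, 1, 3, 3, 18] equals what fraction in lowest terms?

5290/421

Using pₖ = aₖpₖ₋₁ + pₖ₋₂ and qₖ = aₖqₖ₋₁ + qₖ₋₂:
  k=0: a=12, p=12, q=1
  k=1: a=1, p=13, q=1
  k=2: a=1, p=25, q=2
  k=3: a=3, p=88, q=7
  k=4: a=3, p=289, q=23
  k=5: a=18, p=5290, q=421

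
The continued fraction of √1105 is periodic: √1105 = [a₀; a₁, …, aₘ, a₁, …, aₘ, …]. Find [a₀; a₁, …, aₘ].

a₀ = ⌊√1105⌋ = 33.
With m₀=0, d₀=1 and mₖ₊₁ = dₖaₖ − mₖ, dₖ₊₁ = (n − mₖ₊₁²)/dₖ, aₖ₊₁ = ⌊(a₀+mₖ₊₁)/dₖ₊₁⌋:
  k=1: m=33, d=16, a=4
  k=2: m=31, d=9, a=7
  k=3: m=32, d=9, a=7
  k=4: m=31, d=16, a=4
  k=5: m=33, d=1, a=66
d=1 and a=2a₀=66 at k=5, so the next step gives (m, d) = (33, 16) again — its k=1 value — and the period has length 5.

[33; 4, 7, 7, 4, 66]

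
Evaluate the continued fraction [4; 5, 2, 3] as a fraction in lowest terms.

Fold from the inside: start with 3/1.
  2 + 1/3 = 7/3
  5 + 3/7 = 38/7
  4 + 7/38 = 159/38

159/38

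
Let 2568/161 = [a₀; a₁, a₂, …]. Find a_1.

1

2568 = 15·161 + 153   →  a_0 = 15
161 = 1·153 + 8   →  a_1 = 1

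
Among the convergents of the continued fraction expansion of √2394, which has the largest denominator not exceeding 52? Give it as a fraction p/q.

685/14

√2394 = [48; 1, 12, 1, 96, …] (period length 4).
Convergents:
  p_0/q_0 = 48/1
  p_1/q_1 = 49/1
  p_2/q_2 = 636/13
  p_3/q_3 = 685/14
  p_4/q_4 = 66396/1357
q_3 = 14 ≤ 52 < 1357 = q_4, so the answer is 685/14.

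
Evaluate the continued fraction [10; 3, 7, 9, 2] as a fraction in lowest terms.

4375/424

Fold from the inside: start with 2/1.
  9 + 1/2 = 19/2
  7 + 2/19 = 135/19
  3 + 19/135 = 424/135
  10 + 135/424 = 4375/424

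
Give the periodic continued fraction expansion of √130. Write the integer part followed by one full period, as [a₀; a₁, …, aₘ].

[11; 2, 2, 22]

a₀ = ⌊√130⌋ = 11.
With m₀=0, d₀=1 and mₖ₊₁ = dₖaₖ − mₖ, dₖ₊₁ = (n − mₖ₊₁²)/dₖ, aₖ₊₁ = ⌊(a₀+mₖ₊₁)/dₖ₊₁⌋:
  k=1: m=11, d=9, a=2
  k=2: m=7, d=9, a=2
  k=3: m=11, d=1, a=22
d=1 and a=2a₀=22 at k=3, so the next step gives (m, d) = (11, 9) again — its k=1 value — and the period has length 3.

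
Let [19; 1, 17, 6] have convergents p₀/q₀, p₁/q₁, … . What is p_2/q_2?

359/18

Using pₖ = aₖpₖ₋₁ + pₖ₋₂, qₖ = aₖqₖ₋₁ + qₖ₋₂ (with p₋₁=1, p₋₂=0, q₋₁=0, q₋₂=1):
  k=0: a=19, p=19, q=1
  k=1: a=1, p=20, q=1
  k=2: a=17, p=359, q=18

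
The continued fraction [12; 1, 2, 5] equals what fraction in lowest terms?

Fold from the inside: start with 5/1.
  2 + 1/5 = 11/5
  1 + 5/11 = 16/11
  12 + 11/16 = 203/16

203/16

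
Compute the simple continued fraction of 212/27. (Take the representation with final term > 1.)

[7; 1, 5, 1, 3]

212 = 7·27 + 23
27 = 1·23 + 4
23 = 5·4 + 3
4 = 1·3 + 1
3 = 3·1 + 0  (stop)
So 212/27 = [7; 1, 5, 1, 3].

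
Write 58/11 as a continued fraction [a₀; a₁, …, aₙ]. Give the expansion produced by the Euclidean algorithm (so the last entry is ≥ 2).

58 = 5×11 + 3
11 = 3×3 + 2
3 = 1×2 + 1
2 = 2×1 + 0  (stop)
So 58/11 = [5; 3, 1, 2].

[5; 3, 1, 2]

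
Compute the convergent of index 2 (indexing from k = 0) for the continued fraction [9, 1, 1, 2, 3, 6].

19/2

Using pₖ = aₖpₖ₋₁ + pₖ₋₂, qₖ = aₖqₖ₋₁ + qₖ₋₂ (with p₋₁=1, p₋₂=0, q₋₁=0, q₋₂=1):
  k=0: a=9, p=9, q=1
  k=1: a=1, p=10, q=1
  k=2: a=1, p=19, q=2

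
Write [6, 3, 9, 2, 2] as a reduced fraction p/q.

923/146

Using pₖ = aₖpₖ₋₁ + pₖ₋₂ and qₖ = aₖqₖ₋₁ + qₖ₋₂:
  k=0: a=6, p=6, q=1
  k=1: a=3, p=19, q=3
  k=2: a=9, p=177, q=28
  k=3: a=2, p=373, q=59
  k=4: a=2, p=923, q=146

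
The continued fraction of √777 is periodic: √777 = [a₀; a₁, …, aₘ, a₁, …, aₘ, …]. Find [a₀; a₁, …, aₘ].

[27; 1, 6, 1, 54]

a₀ = ⌊√777⌋ = 27.
With m₀=0, d₀=1 and mₖ₊₁ = dₖaₖ − mₖ, dₖ₊₁ = (n − mₖ₊₁²)/dₖ, aₖ₊₁ = ⌊(a₀+mₖ₊₁)/dₖ₊₁⌋:
  k=1: m=27, d=48, a=1
  k=2: m=21, d=7, a=6
  k=3: m=21, d=48, a=1
  k=4: m=27, d=1, a=54
d=1 and a=2a₀=54 at k=4, so the next step gives (m, d) = (27, 48) again — its k=1 value — and the period has length 4.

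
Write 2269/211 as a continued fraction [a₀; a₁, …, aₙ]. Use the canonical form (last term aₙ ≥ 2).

[10; 1, 3, 17, 3]

2269 = 10·211 + 159
211 = 1·159 + 52
159 = 3·52 + 3
52 = 17·3 + 1
3 = 3·1 + 0  (stop)
So 2269/211 = [10; 1, 3, 17, 3].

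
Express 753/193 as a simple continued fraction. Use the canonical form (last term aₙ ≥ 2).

753 = 3×193 + 174
193 = 1×174 + 19
174 = 9×19 + 3
19 = 6×3 + 1
3 = 3×1 + 0  (stop)
So 753/193 = [3; 1, 9, 6, 3].

[3; 1, 9, 6, 3]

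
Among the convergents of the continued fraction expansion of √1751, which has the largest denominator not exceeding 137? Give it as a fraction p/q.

5398/129

√1751 = [41; 1, 5, 2, 4, 2, 5, 1, 82, …] (period length 8).
Convergents:
  p_0/q_0 = 41/1
  p_1/q_1 = 42/1
  p_2/q_2 = 251/6
  p_3/q_3 = 544/13
  p_4/q_4 = 2427/58
  p_5/q_5 = 5398/129
  p_6/q_6 = 29417/703
q_5 = 129 ≤ 137 < 703 = q_6, so the answer is 5398/129.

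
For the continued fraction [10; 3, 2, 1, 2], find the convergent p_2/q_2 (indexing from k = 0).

Using pₖ = aₖpₖ₋₁ + pₖ₋₂, qₖ = aₖqₖ₋₁ + qₖ₋₂ (with p₋₁=1, p₋₂=0, q₋₁=0, q₋₂=1):
  k=0: a=10, p=10, q=1
  k=1: a=3, p=31, q=3
  k=2: a=2, p=72, q=7

72/7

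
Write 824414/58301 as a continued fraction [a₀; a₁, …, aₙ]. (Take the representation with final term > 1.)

[14; 7, 9, 9, 1, 9, 9]

824414 = 14*58301 + 8200
58301 = 7*8200 + 901
8200 = 9*901 + 91
901 = 9*91 + 82
91 = 1*82 + 9
82 = 9*9 + 1
9 = 9*1 + 0  (stop)
So 824414/58301 = [14; 7, 9, 9, 1, 9, 9].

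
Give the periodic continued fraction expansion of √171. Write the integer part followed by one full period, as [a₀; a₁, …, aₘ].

a₀ = ⌊√171⌋ = 13.
With m₀=0, d₀=1 and mₖ₊₁ = dₖaₖ − mₖ, dₖ₊₁ = (n − mₖ₊₁²)/dₖ, aₖ₊₁ = ⌊(a₀+mₖ₊₁)/dₖ₊₁⌋:
  k=1: m=13, d=2, a=13
  k=2: m=13, d=1, a=26
d=1 and a=2a₀=26 at k=2, so the next step gives (m, d) = (13, 2) again — its k=1 value — and the period has length 2.

[13; 13, 26]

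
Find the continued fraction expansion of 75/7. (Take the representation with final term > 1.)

[10; 1, 2, 2]

75 = 10×7 + 5
7 = 1×5 + 2
5 = 2×2 + 1
2 = 2×1 + 0  (stop)
So 75/7 = [10; 1, 2, 2].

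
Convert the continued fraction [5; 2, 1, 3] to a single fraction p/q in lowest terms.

59/11

Using pₖ = aₖpₖ₋₁ + pₖ₋₂ and qₖ = aₖqₖ₋₁ + qₖ₋₂:
  k=0: a=5, p=5, q=1
  k=1: a=2, p=11, q=2
  k=2: a=1, p=16, q=3
  k=3: a=3, p=59, q=11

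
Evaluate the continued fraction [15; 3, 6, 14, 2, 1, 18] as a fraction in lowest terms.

Fold from the inside: start with 18/1.
  1 + 1/18 = 19/18
  2 + 18/19 = 56/19
  14 + 19/56 = 803/56
  6 + 56/803 = 4874/803
  3 + 803/4874 = 15425/4874
  15 + 4874/15425 = 236249/15425

236249/15425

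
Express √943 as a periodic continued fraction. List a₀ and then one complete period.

a₀ = ⌊√943⌋ = 30.
With m₀=0, d₀=1 and mₖ₊₁ = dₖaₖ − mₖ, dₖ₊₁ = (n − mₖ₊₁²)/dₖ, aₖ₊₁ = ⌊(a₀+mₖ₊₁)/dₖ₊₁⌋:
  k=1: m=30, d=43, a=1
  k=2: m=13, d=18, a=2
  k=3: m=23, d=23, a=2
  k=4: m=23, d=18, a=2
  k=5: m=13, d=43, a=1
  k=6: m=30, d=1, a=60
d=1 and a=2a₀=60 at k=6, so the next step gives (m, d) = (30, 43) again — its k=1 value — and the period has length 6.

[30; 1, 2, 2, 2, 1, 60]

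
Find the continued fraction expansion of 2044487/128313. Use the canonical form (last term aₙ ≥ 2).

[15; 1, 14, 17, 9, 18, 3]

2044487 = 15×128313 + 119792
128313 = 1×119792 + 8521
119792 = 14×8521 + 498
8521 = 17×498 + 55
498 = 9×55 + 3
55 = 18×3 + 1
3 = 3×1 + 0  (stop)
So 2044487/128313 = [15; 1, 14, 17, 9, 18, 3].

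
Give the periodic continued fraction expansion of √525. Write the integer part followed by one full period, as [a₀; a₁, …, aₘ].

a₀ = ⌊√525⌋ = 22.
With m₀=0, d₀=1 and mₖ₊₁ = dₖaₖ − mₖ, dₖ₊₁ = (n − mₖ₊₁²)/dₖ, aₖ₊₁ = ⌊(a₀+mₖ₊₁)/dₖ₊₁⌋:
  k=1: m=22, d=41, a=1
  k=2: m=19, d=4, a=10
  k=3: m=21, d=21, a=2
  k=4: m=21, d=4, a=10
  k=5: m=19, d=41, a=1
  k=6: m=22, d=1, a=44
d=1 and a=2a₀=44 at k=6, so the next step gives (m, d) = (22, 41) again — its k=1 value — and the period has length 6.

[22; 1, 10, 2, 10, 1, 44]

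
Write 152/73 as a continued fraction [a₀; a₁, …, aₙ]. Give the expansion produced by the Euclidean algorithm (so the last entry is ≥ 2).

[2; 12, 6]

152 = 2×73 + 6
73 = 12×6 + 1
6 = 6×1 + 0  (stop)
So 152/73 = [2; 12, 6].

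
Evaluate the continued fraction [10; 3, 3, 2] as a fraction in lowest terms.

Using pₖ = aₖpₖ₋₁ + pₖ₋₂ and qₖ = aₖqₖ₋₁ + qₖ₋₂:
  k=0: a=10, p=10, q=1
  k=1: a=3, p=31, q=3
  k=2: a=3, p=103, q=10
  k=3: a=2, p=237, q=23

237/23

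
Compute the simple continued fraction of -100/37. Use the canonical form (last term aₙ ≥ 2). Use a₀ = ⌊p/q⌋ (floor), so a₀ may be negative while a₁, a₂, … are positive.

[-3; 3, 2, 1, 3]

-100 = -3*37 + 11
37 = 3*11 + 4
11 = 2*4 + 3
4 = 1*3 + 1
3 = 3*1 + 0  (stop)
So -100/37 = [-3; 3, 2, 1, 3].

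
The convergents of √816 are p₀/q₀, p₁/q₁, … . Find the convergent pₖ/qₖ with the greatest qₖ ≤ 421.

√816 = [28; 1, 1, 3, 3, 3, 1, 1, 56, …] (period length 8).
Convergents:
  p_0/q_0 = 28/1
  p_1/q_1 = 29/1
  p_2/q_2 = 57/2
  p_3/q_3 = 200/7
  p_4/q_4 = 657/23
  p_5/q_5 = 2171/76
  p_6/q_6 = 2828/99
  p_7/q_7 = 4999/175
  p_8/q_8 = 282772/9899
q_7 = 175 ≤ 421 < 9899 = q_8, so the answer is 4999/175.

4999/175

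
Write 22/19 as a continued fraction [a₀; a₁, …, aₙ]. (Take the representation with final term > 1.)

22 = 1·19 + 3
19 = 6·3 + 1
3 = 3·1 + 0  (stop)
So 22/19 = [1; 6, 3].

[1; 6, 3]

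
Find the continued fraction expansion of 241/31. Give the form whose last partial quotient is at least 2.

[7; 1, 3, 2, 3]

241 = 7*31 + 24
31 = 1*24 + 7
24 = 3*7 + 3
7 = 2*3 + 1
3 = 3*1 + 0  (stop)
So 241/31 = [7; 1, 3, 2, 3].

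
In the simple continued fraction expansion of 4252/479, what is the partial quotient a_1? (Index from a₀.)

4252 = 8·479 + 420   →  a_0 = 8
479 = 1·420 + 59   →  a_1 = 1

1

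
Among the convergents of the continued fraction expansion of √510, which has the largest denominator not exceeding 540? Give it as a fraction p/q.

√510 = [22; 1, 1, 2, 1, 1, 44, …] (period length 6).
Convergents:
  p_0/q_0 = 22/1
  p_1/q_1 = 23/1
  p_2/q_2 = 45/2
  p_3/q_3 = 113/5
  p_4/q_4 = 158/7
  p_5/q_5 = 271/12
  p_6/q_6 = 12082/535
  p_7/q_7 = 12353/547
q_6 = 535 ≤ 540 < 547 = q_7, so the answer is 12082/535.

12082/535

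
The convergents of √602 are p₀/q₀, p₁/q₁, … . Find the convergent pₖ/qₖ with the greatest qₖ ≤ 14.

319/13

√602 = [24; 1, 1, 6, 1, 1, 48, …] (period length 6).
Convergents:
  p_0/q_0 = 24/1
  p_1/q_1 = 25/1
  p_2/q_2 = 49/2
  p_3/q_3 = 319/13
  p_4/q_4 = 368/15
q_3 = 13 ≤ 14 < 15 = q_4, so the answer is 319/13.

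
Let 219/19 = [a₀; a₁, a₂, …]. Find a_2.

1

219 = 11·19 + 10   →  a_0 = 11
19 = 1·10 + 9   →  a_1 = 1
10 = 1·9 + 1   →  a_2 = 1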